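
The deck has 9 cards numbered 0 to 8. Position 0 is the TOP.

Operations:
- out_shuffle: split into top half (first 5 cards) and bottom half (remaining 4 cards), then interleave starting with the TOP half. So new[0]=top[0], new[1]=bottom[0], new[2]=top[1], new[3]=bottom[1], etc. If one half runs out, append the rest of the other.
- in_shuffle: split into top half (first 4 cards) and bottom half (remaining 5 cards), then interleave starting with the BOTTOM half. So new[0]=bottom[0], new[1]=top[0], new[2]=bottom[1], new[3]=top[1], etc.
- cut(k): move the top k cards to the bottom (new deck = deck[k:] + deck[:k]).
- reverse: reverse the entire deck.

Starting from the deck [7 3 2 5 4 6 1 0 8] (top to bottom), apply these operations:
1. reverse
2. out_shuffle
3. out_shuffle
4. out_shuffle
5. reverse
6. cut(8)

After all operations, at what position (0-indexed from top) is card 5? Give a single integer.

Answer: 5

Derivation:
After op 1 (reverse): [8 0 1 6 4 5 2 3 7]
After op 2 (out_shuffle): [8 5 0 2 1 3 6 7 4]
After op 3 (out_shuffle): [8 3 5 6 0 7 2 4 1]
After op 4 (out_shuffle): [8 7 3 2 5 4 6 1 0]
After op 5 (reverse): [0 1 6 4 5 2 3 7 8]
After op 6 (cut(8)): [8 0 1 6 4 5 2 3 7]
Card 5 is at position 5.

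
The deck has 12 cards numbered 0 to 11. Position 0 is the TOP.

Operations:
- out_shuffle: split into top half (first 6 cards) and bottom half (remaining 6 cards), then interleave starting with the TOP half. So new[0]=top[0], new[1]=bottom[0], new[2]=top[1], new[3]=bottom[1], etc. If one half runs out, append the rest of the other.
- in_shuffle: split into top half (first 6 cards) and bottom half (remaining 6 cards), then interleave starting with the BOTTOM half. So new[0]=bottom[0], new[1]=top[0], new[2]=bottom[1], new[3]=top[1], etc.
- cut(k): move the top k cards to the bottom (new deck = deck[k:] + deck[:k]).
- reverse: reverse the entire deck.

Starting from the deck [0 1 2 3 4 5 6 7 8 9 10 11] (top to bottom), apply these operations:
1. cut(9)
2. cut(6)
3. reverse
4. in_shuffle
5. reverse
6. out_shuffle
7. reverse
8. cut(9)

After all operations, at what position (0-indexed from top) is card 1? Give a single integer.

After op 1 (cut(9)): [9 10 11 0 1 2 3 4 5 6 7 8]
After op 2 (cut(6)): [3 4 5 6 7 8 9 10 11 0 1 2]
After op 3 (reverse): [2 1 0 11 10 9 8 7 6 5 4 3]
After op 4 (in_shuffle): [8 2 7 1 6 0 5 11 4 10 3 9]
After op 5 (reverse): [9 3 10 4 11 5 0 6 1 7 2 8]
After op 6 (out_shuffle): [9 0 3 6 10 1 4 7 11 2 5 8]
After op 7 (reverse): [8 5 2 11 7 4 1 10 6 3 0 9]
After op 8 (cut(9)): [3 0 9 8 5 2 11 7 4 1 10 6]
Card 1 is at position 9.

Answer: 9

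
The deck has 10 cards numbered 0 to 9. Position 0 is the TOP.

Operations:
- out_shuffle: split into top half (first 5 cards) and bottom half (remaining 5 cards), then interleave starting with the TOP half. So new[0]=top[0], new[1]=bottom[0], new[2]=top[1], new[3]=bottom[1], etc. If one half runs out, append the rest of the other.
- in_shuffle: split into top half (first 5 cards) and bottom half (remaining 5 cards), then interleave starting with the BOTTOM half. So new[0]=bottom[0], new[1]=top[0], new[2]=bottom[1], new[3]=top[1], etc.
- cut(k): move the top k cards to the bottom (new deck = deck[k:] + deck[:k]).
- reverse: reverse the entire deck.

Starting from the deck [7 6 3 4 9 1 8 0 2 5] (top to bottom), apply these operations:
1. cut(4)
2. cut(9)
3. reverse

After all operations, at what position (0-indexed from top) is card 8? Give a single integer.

After op 1 (cut(4)): [9 1 8 0 2 5 7 6 3 4]
After op 2 (cut(9)): [4 9 1 8 0 2 5 7 6 3]
After op 3 (reverse): [3 6 7 5 2 0 8 1 9 4]
Card 8 is at position 6.

Answer: 6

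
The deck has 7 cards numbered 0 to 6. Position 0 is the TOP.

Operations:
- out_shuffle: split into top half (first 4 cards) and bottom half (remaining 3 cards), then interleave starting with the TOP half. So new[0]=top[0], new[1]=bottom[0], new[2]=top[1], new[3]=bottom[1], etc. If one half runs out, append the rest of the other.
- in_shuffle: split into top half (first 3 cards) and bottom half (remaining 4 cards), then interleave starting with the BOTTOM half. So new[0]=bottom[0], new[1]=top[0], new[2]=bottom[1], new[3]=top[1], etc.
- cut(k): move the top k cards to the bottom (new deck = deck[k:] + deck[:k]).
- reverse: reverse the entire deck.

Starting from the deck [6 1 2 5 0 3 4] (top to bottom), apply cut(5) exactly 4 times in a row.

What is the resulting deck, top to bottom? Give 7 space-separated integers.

After op 1 (cut(5)): [3 4 6 1 2 5 0]
After op 2 (cut(5)): [5 0 3 4 6 1 2]
After op 3 (cut(5)): [1 2 5 0 3 4 6]
After op 4 (cut(5)): [4 6 1 2 5 0 3]

Answer: 4 6 1 2 5 0 3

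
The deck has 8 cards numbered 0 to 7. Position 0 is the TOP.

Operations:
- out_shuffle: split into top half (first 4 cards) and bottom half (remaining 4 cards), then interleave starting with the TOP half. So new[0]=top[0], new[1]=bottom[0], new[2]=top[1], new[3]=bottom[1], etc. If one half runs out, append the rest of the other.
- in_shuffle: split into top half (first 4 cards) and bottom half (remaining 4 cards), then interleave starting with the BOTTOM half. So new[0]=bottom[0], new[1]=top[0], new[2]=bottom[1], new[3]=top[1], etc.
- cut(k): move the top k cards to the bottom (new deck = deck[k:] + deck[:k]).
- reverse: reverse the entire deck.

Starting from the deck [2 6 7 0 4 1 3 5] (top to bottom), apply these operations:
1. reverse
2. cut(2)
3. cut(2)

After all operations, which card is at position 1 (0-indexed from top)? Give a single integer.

After op 1 (reverse): [5 3 1 4 0 7 6 2]
After op 2 (cut(2)): [1 4 0 7 6 2 5 3]
After op 3 (cut(2)): [0 7 6 2 5 3 1 4]
Position 1: card 7.

Answer: 7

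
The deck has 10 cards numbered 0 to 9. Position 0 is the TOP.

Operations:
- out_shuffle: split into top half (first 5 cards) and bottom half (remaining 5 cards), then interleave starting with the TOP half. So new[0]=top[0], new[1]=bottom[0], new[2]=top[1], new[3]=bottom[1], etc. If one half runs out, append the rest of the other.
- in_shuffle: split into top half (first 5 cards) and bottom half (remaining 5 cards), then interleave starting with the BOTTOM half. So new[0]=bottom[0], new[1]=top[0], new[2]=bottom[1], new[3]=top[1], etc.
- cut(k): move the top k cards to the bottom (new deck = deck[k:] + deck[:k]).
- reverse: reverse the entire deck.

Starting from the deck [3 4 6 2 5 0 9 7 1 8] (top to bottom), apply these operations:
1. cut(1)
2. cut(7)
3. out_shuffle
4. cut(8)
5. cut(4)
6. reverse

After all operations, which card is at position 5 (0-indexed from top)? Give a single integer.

Answer: 4

Derivation:
After op 1 (cut(1)): [4 6 2 5 0 9 7 1 8 3]
After op 2 (cut(7)): [1 8 3 4 6 2 5 0 9 7]
After op 3 (out_shuffle): [1 2 8 5 3 0 4 9 6 7]
After op 4 (cut(8)): [6 7 1 2 8 5 3 0 4 9]
After op 5 (cut(4)): [8 5 3 0 4 9 6 7 1 2]
After op 6 (reverse): [2 1 7 6 9 4 0 3 5 8]
Position 5: card 4.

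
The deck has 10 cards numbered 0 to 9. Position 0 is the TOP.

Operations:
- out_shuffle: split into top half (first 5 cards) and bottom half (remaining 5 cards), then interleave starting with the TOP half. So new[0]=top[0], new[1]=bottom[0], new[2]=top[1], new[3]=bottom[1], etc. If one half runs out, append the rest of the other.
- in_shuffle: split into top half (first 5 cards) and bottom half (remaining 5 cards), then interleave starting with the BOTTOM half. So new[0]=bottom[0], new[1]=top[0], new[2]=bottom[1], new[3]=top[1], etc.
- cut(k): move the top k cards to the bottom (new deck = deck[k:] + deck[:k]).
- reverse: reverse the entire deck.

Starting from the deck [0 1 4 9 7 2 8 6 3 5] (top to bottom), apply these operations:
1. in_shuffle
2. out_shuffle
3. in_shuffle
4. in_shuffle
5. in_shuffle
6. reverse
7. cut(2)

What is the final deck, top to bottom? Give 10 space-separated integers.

After op 1 (in_shuffle): [2 0 8 1 6 4 3 9 5 7]
After op 2 (out_shuffle): [2 4 0 3 8 9 1 5 6 7]
After op 3 (in_shuffle): [9 2 1 4 5 0 6 3 7 8]
After op 4 (in_shuffle): [0 9 6 2 3 1 7 4 8 5]
After op 5 (in_shuffle): [1 0 7 9 4 6 8 2 5 3]
After op 6 (reverse): [3 5 2 8 6 4 9 7 0 1]
After op 7 (cut(2)): [2 8 6 4 9 7 0 1 3 5]

Answer: 2 8 6 4 9 7 0 1 3 5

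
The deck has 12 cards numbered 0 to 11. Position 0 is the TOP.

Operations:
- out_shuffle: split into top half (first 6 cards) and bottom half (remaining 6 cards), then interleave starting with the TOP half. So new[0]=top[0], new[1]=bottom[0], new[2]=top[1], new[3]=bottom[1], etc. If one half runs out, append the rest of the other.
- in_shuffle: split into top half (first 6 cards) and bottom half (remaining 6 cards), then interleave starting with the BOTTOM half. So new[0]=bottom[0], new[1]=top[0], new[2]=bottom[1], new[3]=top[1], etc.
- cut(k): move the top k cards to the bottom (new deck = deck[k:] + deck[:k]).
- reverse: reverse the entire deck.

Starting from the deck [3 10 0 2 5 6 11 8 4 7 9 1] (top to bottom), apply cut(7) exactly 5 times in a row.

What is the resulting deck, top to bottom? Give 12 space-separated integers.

After op 1 (cut(7)): [8 4 7 9 1 3 10 0 2 5 6 11]
After op 2 (cut(7)): [0 2 5 6 11 8 4 7 9 1 3 10]
After op 3 (cut(7)): [7 9 1 3 10 0 2 5 6 11 8 4]
After op 4 (cut(7)): [5 6 11 8 4 7 9 1 3 10 0 2]
After op 5 (cut(7)): [1 3 10 0 2 5 6 11 8 4 7 9]

Answer: 1 3 10 0 2 5 6 11 8 4 7 9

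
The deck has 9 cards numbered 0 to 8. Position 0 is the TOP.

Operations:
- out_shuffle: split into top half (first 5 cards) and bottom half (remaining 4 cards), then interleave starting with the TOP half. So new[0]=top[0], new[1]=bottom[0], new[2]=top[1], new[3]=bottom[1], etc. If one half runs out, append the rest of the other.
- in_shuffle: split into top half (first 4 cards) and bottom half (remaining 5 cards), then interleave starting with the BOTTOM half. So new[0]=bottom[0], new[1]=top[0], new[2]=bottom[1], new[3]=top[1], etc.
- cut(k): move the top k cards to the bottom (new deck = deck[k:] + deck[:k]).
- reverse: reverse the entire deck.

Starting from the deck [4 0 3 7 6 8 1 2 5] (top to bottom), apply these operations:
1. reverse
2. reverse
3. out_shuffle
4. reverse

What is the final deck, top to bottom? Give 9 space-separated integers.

Answer: 6 5 7 2 3 1 0 8 4

Derivation:
After op 1 (reverse): [5 2 1 8 6 7 3 0 4]
After op 2 (reverse): [4 0 3 7 6 8 1 2 5]
After op 3 (out_shuffle): [4 8 0 1 3 2 7 5 6]
After op 4 (reverse): [6 5 7 2 3 1 0 8 4]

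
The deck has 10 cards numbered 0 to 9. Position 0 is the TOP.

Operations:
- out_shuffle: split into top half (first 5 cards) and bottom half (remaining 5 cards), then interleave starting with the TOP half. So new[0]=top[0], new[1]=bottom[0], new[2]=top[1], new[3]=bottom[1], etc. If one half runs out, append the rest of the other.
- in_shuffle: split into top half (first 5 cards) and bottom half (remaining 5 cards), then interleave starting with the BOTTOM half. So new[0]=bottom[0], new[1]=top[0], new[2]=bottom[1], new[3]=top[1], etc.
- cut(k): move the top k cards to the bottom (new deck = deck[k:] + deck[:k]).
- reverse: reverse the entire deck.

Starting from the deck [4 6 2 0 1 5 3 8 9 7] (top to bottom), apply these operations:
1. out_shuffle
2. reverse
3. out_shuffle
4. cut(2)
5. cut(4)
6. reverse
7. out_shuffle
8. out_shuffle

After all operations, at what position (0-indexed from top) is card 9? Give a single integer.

After op 1 (out_shuffle): [4 5 6 3 2 8 0 9 1 7]
After op 2 (reverse): [7 1 9 0 8 2 3 6 5 4]
After op 3 (out_shuffle): [7 2 1 3 9 6 0 5 8 4]
After op 4 (cut(2)): [1 3 9 6 0 5 8 4 7 2]
After op 5 (cut(4)): [0 5 8 4 7 2 1 3 9 6]
After op 6 (reverse): [6 9 3 1 2 7 4 8 5 0]
After op 7 (out_shuffle): [6 7 9 4 3 8 1 5 2 0]
After op 8 (out_shuffle): [6 8 7 1 9 5 4 2 3 0]
Card 9 is at position 4.

Answer: 4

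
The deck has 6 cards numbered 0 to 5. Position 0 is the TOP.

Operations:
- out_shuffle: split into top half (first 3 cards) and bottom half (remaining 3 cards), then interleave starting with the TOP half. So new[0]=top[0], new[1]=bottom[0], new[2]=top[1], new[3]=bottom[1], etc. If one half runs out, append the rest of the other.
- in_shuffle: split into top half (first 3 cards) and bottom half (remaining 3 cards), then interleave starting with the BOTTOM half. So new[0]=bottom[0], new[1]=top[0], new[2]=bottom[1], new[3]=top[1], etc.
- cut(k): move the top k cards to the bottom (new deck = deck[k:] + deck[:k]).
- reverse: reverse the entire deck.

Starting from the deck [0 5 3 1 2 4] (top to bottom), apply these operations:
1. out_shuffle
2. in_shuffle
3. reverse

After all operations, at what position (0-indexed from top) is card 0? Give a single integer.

After op 1 (out_shuffle): [0 1 5 2 3 4]
After op 2 (in_shuffle): [2 0 3 1 4 5]
After op 3 (reverse): [5 4 1 3 0 2]
Card 0 is at position 4.

Answer: 4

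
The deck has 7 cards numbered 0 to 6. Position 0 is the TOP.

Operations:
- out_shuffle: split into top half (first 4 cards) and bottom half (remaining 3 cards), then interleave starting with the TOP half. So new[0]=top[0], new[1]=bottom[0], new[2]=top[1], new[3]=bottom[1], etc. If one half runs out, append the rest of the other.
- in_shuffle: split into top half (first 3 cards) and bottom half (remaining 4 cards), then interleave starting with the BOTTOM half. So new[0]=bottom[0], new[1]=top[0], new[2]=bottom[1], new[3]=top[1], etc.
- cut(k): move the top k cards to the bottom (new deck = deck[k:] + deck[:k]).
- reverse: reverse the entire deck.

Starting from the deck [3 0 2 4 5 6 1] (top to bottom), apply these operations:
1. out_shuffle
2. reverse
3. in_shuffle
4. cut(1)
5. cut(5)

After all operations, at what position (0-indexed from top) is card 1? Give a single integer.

After op 1 (out_shuffle): [3 5 0 6 2 1 4]
After op 2 (reverse): [4 1 2 6 0 5 3]
After op 3 (in_shuffle): [6 4 0 1 5 2 3]
After op 4 (cut(1)): [4 0 1 5 2 3 6]
After op 5 (cut(5)): [3 6 4 0 1 5 2]
Card 1 is at position 4.

Answer: 4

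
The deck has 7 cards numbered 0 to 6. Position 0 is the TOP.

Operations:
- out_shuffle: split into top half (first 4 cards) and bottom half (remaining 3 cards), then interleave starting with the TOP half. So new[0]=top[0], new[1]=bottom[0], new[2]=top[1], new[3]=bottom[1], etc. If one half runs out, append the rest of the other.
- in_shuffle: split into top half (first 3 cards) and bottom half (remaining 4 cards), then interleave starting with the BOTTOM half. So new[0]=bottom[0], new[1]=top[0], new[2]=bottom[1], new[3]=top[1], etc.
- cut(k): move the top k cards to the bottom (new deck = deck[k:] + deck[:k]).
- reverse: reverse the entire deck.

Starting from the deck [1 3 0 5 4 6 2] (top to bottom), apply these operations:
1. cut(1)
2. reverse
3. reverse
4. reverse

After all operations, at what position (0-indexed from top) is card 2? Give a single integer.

After op 1 (cut(1)): [3 0 5 4 6 2 1]
After op 2 (reverse): [1 2 6 4 5 0 3]
After op 3 (reverse): [3 0 5 4 6 2 1]
After op 4 (reverse): [1 2 6 4 5 0 3]
Card 2 is at position 1.

Answer: 1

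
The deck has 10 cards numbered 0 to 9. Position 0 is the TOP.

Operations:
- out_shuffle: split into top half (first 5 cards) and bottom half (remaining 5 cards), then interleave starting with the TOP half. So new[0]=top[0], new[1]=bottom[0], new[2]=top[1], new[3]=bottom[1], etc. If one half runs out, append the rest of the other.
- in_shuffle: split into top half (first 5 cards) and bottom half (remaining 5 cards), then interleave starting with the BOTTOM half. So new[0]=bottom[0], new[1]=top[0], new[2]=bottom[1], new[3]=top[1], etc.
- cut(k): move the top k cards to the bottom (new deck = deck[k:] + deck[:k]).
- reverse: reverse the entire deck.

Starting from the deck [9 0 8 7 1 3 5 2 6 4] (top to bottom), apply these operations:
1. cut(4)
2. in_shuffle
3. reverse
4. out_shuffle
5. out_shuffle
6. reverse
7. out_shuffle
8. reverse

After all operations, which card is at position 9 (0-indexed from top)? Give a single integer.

After op 1 (cut(4)): [1 3 5 2 6 4 9 0 8 7]
After op 2 (in_shuffle): [4 1 9 3 0 5 8 2 7 6]
After op 3 (reverse): [6 7 2 8 5 0 3 9 1 4]
After op 4 (out_shuffle): [6 0 7 3 2 9 8 1 5 4]
After op 5 (out_shuffle): [6 9 0 8 7 1 3 5 2 4]
After op 6 (reverse): [4 2 5 3 1 7 8 0 9 6]
After op 7 (out_shuffle): [4 7 2 8 5 0 3 9 1 6]
After op 8 (reverse): [6 1 9 3 0 5 8 2 7 4]
Position 9: card 4.

Answer: 4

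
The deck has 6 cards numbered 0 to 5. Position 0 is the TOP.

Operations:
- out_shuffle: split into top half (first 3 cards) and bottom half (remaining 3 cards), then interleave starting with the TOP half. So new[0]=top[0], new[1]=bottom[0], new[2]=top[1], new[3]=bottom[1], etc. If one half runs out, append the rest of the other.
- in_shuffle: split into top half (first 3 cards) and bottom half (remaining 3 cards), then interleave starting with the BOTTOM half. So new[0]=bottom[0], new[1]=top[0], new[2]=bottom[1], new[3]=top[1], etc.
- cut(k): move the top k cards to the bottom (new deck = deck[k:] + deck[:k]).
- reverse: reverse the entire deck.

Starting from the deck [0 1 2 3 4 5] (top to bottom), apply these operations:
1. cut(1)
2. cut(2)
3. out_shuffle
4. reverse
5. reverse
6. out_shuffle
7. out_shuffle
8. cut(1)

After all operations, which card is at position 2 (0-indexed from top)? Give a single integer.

After op 1 (cut(1)): [1 2 3 4 5 0]
After op 2 (cut(2)): [3 4 5 0 1 2]
After op 3 (out_shuffle): [3 0 4 1 5 2]
After op 4 (reverse): [2 5 1 4 0 3]
After op 5 (reverse): [3 0 4 1 5 2]
After op 6 (out_shuffle): [3 1 0 5 4 2]
After op 7 (out_shuffle): [3 5 1 4 0 2]
After op 8 (cut(1)): [5 1 4 0 2 3]
Position 2: card 4.

Answer: 4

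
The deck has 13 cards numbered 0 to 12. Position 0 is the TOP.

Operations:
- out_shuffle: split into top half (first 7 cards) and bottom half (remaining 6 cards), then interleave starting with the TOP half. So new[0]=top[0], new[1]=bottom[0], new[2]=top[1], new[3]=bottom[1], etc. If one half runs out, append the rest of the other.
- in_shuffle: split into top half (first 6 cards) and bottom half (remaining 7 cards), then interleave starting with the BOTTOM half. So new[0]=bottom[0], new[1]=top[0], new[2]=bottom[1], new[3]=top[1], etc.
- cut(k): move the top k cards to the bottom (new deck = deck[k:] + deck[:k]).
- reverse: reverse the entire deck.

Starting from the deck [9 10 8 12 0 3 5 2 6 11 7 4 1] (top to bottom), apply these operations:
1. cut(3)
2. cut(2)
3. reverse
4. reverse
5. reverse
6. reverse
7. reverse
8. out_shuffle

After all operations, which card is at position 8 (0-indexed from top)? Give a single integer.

After op 1 (cut(3)): [12 0 3 5 2 6 11 7 4 1 9 10 8]
After op 2 (cut(2)): [3 5 2 6 11 7 4 1 9 10 8 12 0]
After op 3 (reverse): [0 12 8 10 9 1 4 7 11 6 2 5 3]
After op 4 (reverse): [3 5 2 6 11 7 4 1 9 10 8 12 0]
After op 5 (reverse): [0 12 8 10 9 1 4 7 11 6 2 5 3]
After op 6 (reverse): [3 5 2 6 11 7 4 1 9 10 8 12 0]
After op 7 (reverse): [0 12 8 10 9 1 4 7 11 6 2 5 3]
After op 8 (out_shuffle): [0 7 12 11 8 6 10 2 9 5 1 3 4]
Position 8: card 9.

Answer: 9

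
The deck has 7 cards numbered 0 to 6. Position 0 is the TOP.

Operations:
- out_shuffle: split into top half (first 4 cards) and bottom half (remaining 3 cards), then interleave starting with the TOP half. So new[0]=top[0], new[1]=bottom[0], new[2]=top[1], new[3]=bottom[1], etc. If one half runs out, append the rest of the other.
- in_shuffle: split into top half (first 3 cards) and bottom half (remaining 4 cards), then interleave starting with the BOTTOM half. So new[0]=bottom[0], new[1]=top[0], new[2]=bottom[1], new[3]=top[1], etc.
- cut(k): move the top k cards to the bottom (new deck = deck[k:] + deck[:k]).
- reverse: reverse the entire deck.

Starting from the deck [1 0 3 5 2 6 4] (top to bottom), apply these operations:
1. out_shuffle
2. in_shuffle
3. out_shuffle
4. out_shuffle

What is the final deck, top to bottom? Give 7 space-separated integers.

Answer: 6 3 4 5 1 2 0

Derivation:
After op 1 (out_shuffle): [1 2 0 6 3 4 5]
After op 2 (in_shuffle): [6 1 3 2 4 0 5]
After op 3 (out_shuffle): [6 4 1 0 3 5 2]
After op 4 (out_shuffle): [6 3 4 5 1 2 0]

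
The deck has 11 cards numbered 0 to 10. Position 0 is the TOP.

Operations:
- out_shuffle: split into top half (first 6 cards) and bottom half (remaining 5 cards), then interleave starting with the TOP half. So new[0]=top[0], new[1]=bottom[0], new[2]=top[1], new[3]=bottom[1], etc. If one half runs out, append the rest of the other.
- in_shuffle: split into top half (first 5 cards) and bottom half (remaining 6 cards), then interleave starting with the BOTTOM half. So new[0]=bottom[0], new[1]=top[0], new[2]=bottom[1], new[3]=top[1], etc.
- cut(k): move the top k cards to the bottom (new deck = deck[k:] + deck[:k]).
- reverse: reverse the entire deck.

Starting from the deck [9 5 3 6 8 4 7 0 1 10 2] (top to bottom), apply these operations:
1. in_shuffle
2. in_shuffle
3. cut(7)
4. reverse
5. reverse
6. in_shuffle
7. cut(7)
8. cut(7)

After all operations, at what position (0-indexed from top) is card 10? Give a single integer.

Answer: 7

Derivation:
After op 1 (in_shuffle): [4 9 7 5 0 3 1 6 10 8 2]
After op 2 (in_shuffle): [3 4 1 9 6 7 10 5 8 0 2]
After op 3 (cut(7)): [5 8 0 2 3 4 1 9 6 7 10]
After op 4 (reverse): [10 7 6 9 1 4 3 2 0 8 5]
After op 5 (reverse): [5 8 0 2 3 4 1 9 6 7 10]
After op 6 (in_shuffle): [4 5 1 8 9 0 6 2 7 3 10]
After op 7 (cut(7)): [2 7 3 10 4 5 1 8 9 0 6]
After op 8 (cut(7)): [8 9 0 6 2 7 3 10 4 5 1]
Card 10 is at position 7.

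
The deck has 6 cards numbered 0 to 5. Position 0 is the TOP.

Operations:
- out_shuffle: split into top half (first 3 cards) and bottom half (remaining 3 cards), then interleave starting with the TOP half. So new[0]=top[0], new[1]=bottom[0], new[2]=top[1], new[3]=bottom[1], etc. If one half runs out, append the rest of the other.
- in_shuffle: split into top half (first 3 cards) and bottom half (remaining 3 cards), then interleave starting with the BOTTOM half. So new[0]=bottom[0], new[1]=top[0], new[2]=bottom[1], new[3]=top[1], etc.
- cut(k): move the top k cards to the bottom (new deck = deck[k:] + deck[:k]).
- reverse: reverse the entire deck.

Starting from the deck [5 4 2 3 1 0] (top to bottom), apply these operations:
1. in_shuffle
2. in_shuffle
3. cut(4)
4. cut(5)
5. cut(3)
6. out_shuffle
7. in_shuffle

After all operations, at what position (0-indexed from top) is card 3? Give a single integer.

After op 1 (in_shuffle): [3 5 1 4 0 2]
After op 2 (in_shuffle): [4 3 0 5 2 1]
After op 3 (cut(4)): [2 1 4 3 0 5]
After op 4 (cut(5)): [5 2 1 4 3 0]
After op 5 (cut(3)): [4 3 0 5 2 1]
After op 6 (out_shuffle): [4 5 3 2 0 1]
After op 7 (in_shuffle): [2 4 0 5 1 3]
Card 3 is at position 5.

Answer: 5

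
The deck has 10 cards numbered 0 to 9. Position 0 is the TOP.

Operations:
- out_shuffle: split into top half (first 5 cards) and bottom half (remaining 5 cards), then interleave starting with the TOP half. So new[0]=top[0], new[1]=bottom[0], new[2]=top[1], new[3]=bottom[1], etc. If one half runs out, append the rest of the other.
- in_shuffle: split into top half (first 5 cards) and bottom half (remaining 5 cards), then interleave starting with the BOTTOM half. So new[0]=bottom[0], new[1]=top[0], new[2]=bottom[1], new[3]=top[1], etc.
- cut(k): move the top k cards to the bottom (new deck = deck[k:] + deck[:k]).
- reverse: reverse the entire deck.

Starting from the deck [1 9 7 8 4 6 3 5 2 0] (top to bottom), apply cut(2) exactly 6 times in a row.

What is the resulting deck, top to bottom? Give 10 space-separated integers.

Answer: 7 8 4 6 3 5 2 0 1 9

Derivation:
After op 1 (cut(2)): [7 8 4 6 3 5 2 0 1 9]
After op 2 (cut(2)): [4 6 3 5 2 0 1 9 7 8]
After op 3 (cut(2)): [3 5 2 0 1 9 7 8 4 6]
After op 4 (cut(2)): [2 0 1 9 7 8 4 6 3 5]
After op 5 (cut(2)): [1 9 7 8 4 6 3 5 2 0]
After op 6 (cut(2)): [7 8 4 6 3 5 2 0 1 9]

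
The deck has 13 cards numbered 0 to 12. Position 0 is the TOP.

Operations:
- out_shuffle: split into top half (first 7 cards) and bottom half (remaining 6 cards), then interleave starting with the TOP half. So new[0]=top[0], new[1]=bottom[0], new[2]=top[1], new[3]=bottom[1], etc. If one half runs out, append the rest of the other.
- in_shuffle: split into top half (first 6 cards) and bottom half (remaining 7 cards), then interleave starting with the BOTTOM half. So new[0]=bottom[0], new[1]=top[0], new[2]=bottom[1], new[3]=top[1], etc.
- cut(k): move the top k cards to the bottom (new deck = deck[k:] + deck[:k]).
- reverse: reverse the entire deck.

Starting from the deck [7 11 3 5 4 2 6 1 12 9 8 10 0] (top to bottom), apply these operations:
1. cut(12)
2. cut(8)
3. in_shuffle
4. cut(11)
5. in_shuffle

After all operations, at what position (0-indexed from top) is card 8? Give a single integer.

Answer: 6

Derivation:
After op 1 (cut(12)): [0 7 11 3 5 4 2 6 1 12 9 8 10]
After op 2 (cut(8)): [1 12 9 8 10 0 7 11 3 5 4 2 6]
After op 3 (in_shuffle): [7 1 11 12 3 9 5 8 4 10 2 0 6]
After op 4 (cut(11)): [0 6 7 1 11 12 3 9 5 8 4 10 2]
After op 5 (in_shuffle): [3 0 9 6 5 7 8 1 4 11 10 12 2]
Card 8 is at position 6.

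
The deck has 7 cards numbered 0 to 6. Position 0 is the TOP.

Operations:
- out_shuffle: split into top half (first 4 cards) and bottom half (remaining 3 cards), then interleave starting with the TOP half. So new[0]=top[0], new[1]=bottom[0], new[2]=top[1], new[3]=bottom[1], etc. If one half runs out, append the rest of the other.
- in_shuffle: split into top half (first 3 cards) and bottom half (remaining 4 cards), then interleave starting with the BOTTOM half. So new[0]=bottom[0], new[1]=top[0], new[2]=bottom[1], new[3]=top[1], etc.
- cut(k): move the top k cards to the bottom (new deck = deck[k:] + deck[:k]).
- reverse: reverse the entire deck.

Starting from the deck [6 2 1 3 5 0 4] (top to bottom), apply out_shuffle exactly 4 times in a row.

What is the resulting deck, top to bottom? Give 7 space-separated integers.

After op 1 (out_shuffle): [6 5 2 0 1 4 3]
After op 2 (out_shuffle): [6 1 5 4 2 3 0]
After op 3 (out_shuffle): [6 2 1 3 5 0 4]
After op 4 (out_shuffle): [6 5 2 0 1 4 3]

Answer: 6 5 2 0 1 4 3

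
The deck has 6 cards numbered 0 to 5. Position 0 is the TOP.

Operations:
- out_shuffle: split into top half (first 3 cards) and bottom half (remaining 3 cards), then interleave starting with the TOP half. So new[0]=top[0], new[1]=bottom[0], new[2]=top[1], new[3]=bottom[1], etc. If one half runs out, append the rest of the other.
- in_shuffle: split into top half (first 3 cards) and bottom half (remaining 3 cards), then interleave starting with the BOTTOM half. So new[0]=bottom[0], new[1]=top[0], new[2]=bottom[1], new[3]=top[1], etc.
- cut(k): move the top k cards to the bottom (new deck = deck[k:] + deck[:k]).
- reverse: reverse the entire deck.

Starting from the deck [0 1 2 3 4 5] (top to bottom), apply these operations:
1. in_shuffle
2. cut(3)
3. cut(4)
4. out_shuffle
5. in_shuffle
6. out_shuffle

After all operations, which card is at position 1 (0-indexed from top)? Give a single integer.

Answer: 5

Derivation:
After op 1 (in_shuffle): [3 0 4 1 5 2]
After op 2 (cut(3)): [1 5 2 3 0 4]
After op 3 (cut(4)): [0 4 1 5 2 3]
After op 4 (out_shuffle): [0 5 4 2 1 3]
After op 5 (in_shuffle): [2 0 1 5 3 4]
After op 6 (out_shuffle): [2 5 0 3 1 4]
Position 1: card 5.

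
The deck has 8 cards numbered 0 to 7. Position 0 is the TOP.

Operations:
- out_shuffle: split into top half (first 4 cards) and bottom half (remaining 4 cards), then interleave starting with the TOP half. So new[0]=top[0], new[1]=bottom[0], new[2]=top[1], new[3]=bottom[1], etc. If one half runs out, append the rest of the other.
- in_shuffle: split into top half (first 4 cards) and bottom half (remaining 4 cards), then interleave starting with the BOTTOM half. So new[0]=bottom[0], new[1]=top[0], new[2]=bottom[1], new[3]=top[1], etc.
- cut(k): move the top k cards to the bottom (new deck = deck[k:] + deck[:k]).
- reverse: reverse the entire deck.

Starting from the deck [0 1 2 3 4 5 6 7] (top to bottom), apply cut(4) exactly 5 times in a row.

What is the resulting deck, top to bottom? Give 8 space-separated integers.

After op 1 (cut(4)): [4 5 6 7 0 1 2 3]
After op 2 (cut(4)): [0 1 2 3 4 5 6 7]
After op 3 (cut(4)): [4 5 6 7 0 1 2 3]
After op 4 (cut(4)): [0 1 2 3 4 5 6 7]
After op 5 (cut(4)): [4 5 6 7 0 1 2 3]

Answer: 4 5 6 7 0 1 2 3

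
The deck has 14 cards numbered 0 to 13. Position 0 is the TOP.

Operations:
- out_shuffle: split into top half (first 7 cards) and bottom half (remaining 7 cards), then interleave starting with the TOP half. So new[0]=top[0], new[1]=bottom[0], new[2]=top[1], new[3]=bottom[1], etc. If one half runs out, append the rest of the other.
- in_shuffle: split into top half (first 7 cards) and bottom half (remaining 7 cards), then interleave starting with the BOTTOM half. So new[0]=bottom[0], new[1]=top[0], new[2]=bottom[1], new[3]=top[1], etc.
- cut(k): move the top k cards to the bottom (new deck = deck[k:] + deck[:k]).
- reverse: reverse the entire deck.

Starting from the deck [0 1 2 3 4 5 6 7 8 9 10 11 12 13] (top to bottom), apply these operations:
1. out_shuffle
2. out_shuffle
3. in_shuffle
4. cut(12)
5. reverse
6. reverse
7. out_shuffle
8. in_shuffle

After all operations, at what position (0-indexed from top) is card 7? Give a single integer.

Answer: 3

Derivation:
After op 1 (out_shuffle): [0 7 1 8 2 9 3 10 4 11 5 12 6 13]
After op 2 (out_shuffle): [0 10 7 4 1 11 8 5 2 12 9 6 3 13]
After op 3 (in_shuffle): [5 0 2 10 12 7 9 4 6 1 3 11 13 8]
After op 4 (cut(12)): [13 8 5 0 2 10 12 7 9 4 6 1 3 11]
After op 5 (reverse): [11 3 1 6 4 9 7 12 10 2 0 5 8 13]
After op 6 (reverse): [13 8 5 0 2 10 12 7 9 4 6 1 3 11]
After op 7 (out_shuffle): [13 7 8 9 5 4 0 6 2 1 10 3 12 11]
After op 8 (in_shuffle): [6 13 2 7 1 8 10 9 3 5 12 4 11 0]
Card 7 is at position 3.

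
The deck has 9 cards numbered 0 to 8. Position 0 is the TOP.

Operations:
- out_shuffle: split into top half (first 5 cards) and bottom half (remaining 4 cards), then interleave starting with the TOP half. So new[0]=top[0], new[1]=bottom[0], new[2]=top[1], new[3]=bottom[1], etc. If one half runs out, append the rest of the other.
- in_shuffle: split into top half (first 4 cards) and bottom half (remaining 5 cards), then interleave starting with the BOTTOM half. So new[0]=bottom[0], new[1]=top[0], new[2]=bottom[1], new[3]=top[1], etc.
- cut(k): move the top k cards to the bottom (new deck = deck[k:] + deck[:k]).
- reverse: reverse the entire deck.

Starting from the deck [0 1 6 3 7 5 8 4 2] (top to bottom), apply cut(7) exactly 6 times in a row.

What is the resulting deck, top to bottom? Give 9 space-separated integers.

After op 1 (cut(7)): [4 2 0 1 6 3 7 5 8]
After op 2 (cut(7)): [5 8 4 2 0 1 6 3 7]
After op 3 (cut(7)): [3 7 5 8 4 2 0 1 6]
After op 4 (cut(7)): [1 6 3 7 5 8 4 2 0]
After op 5 (cut(7)): [2 0 1 6 3 7 5 8 4]
After op 6 (cut(7)): [8 4 2 0 1 6 3 7 5]

Answer: 8 4 2 0 1 6 3 7 5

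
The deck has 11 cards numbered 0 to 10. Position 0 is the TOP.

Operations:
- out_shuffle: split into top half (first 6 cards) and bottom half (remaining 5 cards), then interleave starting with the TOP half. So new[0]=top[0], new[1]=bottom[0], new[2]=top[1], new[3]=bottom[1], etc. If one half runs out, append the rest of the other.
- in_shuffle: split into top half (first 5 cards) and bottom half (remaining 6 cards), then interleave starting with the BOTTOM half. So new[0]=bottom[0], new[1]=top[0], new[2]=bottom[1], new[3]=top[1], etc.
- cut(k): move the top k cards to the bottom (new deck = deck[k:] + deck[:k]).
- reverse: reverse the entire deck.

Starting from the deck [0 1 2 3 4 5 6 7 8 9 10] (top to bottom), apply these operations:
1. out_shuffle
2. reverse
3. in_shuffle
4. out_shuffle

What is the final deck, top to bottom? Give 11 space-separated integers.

Answer: 8 1 5 9 2 6 10 3 7 0 4

Derivation:
After op 1 (out_shuffle): [0 6 1 7 2 8 3 9 4 10 5]
After op 2 (reverse): [5 10 4 9 3 8 2 7 1 6 0]
After op 3 (in_shuffle): [8 5 2 10 7 4 1 9 6 3 0]
After op 4 (out_shuffle): [8 1 5 9 2 6 10 3 7 0 4]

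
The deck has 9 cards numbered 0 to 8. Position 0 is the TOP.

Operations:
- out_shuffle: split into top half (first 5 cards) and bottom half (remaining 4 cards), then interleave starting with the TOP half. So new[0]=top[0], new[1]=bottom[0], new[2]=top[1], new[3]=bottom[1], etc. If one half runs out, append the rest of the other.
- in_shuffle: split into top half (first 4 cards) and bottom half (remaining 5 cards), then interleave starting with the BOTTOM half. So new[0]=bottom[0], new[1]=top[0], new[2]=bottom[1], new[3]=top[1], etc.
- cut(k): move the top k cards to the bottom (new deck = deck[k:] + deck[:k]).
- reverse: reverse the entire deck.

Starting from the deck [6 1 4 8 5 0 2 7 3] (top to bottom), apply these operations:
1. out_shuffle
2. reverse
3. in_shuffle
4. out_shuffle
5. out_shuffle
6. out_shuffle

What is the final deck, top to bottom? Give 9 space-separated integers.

After op 1 (out_shuffle): [6 0 1 2 4 7 8 3 5]
After op 2 (reverse): [5 3 8 7 4 2 1 0 6]
After op 3 (in_shuffle): [4 5 2 3 1 8 0 7 6]
After op 4 (out_shuffle): [4 8 5 0 2 7 3 6 1]
After op 5 (out_shuffle): [4 7 8 3 5 6 0 1 2]
After op 6 (out_shuffle): [4 6 7 0 8 1 3 2 5]

Answer: 4 6 7 0 8 1 3 2 5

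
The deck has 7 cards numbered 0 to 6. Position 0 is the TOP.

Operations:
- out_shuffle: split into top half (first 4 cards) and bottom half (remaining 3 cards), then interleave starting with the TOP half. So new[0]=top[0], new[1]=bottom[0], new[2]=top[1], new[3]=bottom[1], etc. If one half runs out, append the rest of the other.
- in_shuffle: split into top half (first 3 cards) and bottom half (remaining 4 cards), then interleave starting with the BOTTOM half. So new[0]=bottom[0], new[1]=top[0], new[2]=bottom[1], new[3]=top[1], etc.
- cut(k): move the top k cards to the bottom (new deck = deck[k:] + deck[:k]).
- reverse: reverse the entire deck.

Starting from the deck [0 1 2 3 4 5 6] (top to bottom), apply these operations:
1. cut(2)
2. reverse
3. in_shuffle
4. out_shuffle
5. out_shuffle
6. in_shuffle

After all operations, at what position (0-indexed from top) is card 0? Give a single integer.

After op 1 (cut(2)): [2 3 4 5 6 0 1]
After op 2 (reverse): [1 0 6 5 4 3 2]
After op 3 (in_shuffle): [5 1 4 0 3 6 2]
After op 4 (out_shuffle): [5 3 1 6 4 2 0]
After op 5 (out_shuffle): [5 4 3 2 1 0 6]
After op 6 (in_shuffle): [2 5 1 4 0 3 6]
Card 0 is at position 4.

Answer: 4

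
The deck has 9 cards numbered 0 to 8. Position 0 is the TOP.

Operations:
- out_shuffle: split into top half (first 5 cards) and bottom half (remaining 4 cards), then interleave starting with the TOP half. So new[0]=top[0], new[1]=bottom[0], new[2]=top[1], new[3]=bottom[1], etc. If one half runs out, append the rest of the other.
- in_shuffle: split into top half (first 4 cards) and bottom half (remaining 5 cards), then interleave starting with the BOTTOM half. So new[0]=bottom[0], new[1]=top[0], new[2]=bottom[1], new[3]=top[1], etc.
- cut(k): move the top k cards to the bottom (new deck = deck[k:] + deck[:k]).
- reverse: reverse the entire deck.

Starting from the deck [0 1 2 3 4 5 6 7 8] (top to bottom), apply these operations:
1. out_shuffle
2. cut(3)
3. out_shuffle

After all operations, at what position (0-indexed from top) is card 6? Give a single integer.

Answer: 0

Derivation:
After op 1 (out_shuffle): [0 5 1 6 2 7 3 8 4]
After op 2 (cut(3)): [6 2 7 3 8 4 0 5 1]
After op 3 (out_shuffle): [6 4 2 0 7 5 3 1 8]
Card 6 is at position 0.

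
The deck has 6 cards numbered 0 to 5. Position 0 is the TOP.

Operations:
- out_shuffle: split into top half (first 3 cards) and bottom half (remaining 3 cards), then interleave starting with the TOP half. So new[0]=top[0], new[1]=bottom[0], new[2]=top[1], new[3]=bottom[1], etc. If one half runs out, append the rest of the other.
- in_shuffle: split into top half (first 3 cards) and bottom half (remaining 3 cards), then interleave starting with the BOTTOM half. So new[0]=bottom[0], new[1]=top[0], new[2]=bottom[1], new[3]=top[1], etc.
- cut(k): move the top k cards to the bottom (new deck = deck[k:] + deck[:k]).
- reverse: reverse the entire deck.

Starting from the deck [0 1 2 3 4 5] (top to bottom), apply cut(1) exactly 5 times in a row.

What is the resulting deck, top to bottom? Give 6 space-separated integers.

Answer: 5 0 1 2 3 4

Derivation:
After op 1 (cut(1)): [1 2 3 4 5 0]
After op 2 (cut(1)): [2 3 4 5 0 1]
After op 3 (cut(1)): [3 4 5 0 1 2]
After op 4 (cut(1)): [4 5 0 1 2 3]
After op 5 (cut(1)): [5 0 1 2 3 4]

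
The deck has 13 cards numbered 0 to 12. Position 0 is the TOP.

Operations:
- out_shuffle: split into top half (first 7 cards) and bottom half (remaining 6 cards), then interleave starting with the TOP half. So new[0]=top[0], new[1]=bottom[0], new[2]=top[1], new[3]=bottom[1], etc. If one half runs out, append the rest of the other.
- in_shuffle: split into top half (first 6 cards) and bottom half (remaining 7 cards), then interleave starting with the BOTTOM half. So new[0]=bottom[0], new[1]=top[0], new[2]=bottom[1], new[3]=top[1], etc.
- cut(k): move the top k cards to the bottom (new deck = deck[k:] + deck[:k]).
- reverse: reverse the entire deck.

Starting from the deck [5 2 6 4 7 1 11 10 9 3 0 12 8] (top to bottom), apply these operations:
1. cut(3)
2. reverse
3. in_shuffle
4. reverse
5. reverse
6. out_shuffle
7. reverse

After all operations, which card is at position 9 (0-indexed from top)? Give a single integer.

After op 1 (cut(3)): [4 7 1 11 10 9 3 0 12 8 5 2 6]
After op 2 (reverse): [6 2 5 8 12 0 3 9 10 11 1 7 4]
After op 3 (in_shuffle): [3 6 9 2 10 5 11 8 1 12 7 0 4]
After op 4 (reverse): [4 0 7 12 1 8 11 5 10 2 9 6 3]
After op 5 (reverse): [3 6 9 2 10 5 11 8 1 12 7 0 4]
After op 6 (out_shuffle): [3 8 6 1 9 12 2 7 10 0 5 4 11]
After op 7 (reverse): [11 4 5 0 10 7 2 12 9 1 6 8 3]
Position 9: card 1.

Answer: 1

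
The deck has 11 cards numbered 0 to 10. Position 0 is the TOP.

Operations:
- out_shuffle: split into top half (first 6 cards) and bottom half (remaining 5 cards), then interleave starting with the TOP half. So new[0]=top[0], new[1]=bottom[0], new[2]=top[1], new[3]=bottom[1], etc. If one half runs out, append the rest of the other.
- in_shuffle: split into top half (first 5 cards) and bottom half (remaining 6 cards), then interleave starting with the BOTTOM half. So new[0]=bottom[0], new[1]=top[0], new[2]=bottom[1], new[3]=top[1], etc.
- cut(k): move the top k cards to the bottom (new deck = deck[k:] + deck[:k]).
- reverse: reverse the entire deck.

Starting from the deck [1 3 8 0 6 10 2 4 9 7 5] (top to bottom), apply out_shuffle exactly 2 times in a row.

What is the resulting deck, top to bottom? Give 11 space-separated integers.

Answer: 1 0 2 7 3 6 4 5 8 10 9

Derivation:
After op 1 (out_shuffle): [1 2 3 4 8 9 0 7 6 5 10]
After op 2 (out_shuffle): [1 0 2 7 3 6 4 5 8 10 9]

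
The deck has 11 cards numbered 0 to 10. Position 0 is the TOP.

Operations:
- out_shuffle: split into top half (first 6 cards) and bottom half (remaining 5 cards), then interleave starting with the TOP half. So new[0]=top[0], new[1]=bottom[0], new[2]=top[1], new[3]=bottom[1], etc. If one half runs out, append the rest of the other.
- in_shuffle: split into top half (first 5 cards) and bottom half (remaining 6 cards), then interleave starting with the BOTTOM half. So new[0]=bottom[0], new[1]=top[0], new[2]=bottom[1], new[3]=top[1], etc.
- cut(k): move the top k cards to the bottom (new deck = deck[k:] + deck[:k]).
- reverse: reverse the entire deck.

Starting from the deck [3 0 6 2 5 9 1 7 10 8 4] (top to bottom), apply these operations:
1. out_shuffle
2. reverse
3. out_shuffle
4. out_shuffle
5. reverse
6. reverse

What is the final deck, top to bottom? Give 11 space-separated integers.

Answer: 9 8 6 1 4 2 7 3 5 10 0

Derivation:
After op 1 (out_shuffle): [3 1 0 7 6 10 2 8 5 4 9]
After op 2 (reverse): [9 4 5 8 2 10 6 7 0 1 3]
After op 3 (out_shuffle): [9 6 4 7 5 0 8 1 2 3 10]
After op 4 (out_shuffle): [9 8 6 1 4 2 7 3 5 10 0]
After op 5 (reverse): [0 10 5 3 7 2 4 1 6 8 9]
After op 6 (reverse): [9 8 6 1 4 2 7 3 5 10 0]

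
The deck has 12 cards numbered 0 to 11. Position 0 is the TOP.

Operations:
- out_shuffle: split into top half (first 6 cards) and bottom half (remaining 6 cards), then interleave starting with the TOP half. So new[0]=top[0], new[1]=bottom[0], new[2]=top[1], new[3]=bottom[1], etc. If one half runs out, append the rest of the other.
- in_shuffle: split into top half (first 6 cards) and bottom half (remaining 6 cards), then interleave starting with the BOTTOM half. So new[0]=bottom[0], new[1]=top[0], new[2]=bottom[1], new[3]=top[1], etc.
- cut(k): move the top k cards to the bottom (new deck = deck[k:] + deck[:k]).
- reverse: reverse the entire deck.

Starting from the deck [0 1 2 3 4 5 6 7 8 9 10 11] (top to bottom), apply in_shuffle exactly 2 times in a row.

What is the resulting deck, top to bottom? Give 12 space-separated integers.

Answer: 9 6 3 0 10 7 4 1 11 8 5 2

Derivation:
After op 1 (in_shuffle): [6 0 7 1 8 2 9 3 10 4 11 5]
After op 2 (in_shuffle): [9 6 3 0 10 7 4 1 11 8 5 2]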